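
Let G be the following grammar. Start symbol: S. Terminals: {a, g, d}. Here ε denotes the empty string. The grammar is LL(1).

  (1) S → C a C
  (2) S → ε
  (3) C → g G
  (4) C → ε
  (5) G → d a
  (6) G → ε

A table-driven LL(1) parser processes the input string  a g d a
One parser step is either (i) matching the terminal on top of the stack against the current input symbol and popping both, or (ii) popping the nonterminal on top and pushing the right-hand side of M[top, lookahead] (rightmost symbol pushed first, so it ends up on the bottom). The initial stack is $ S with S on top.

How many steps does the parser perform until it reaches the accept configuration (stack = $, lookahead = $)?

8

step 1: stack=$ S  input=a g d a $  — expand S → C a C
step 2: stack=$ C a C  input=a g d a $  — expand C → ε
step 3: stack=$ C a  input=a g d a $  — match a
step 4: stack=$ C  input=g d a $  — expand C → g G
step 5: stack=$ G g  input=g d a $  — match g
step 6: stack=$ G  input=d a $  — expand G → d a
step 7: stack=$ a d  input=d a $  — match d
step 8: stack=$ a  input=a $  — match a
Accept reached after 8 steps.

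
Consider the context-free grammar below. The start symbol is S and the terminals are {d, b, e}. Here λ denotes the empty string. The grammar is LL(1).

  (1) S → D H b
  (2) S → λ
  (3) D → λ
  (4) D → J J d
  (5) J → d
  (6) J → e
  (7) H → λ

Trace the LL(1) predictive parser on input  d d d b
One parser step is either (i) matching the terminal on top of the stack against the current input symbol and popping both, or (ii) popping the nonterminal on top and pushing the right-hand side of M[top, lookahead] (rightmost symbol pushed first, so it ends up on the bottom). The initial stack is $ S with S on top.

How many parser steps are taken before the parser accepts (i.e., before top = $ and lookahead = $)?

step 1: stack=$ S  input=d d d b $  — expand S → D H b
step 2: stack=$ b H D  input=d d d b $  — expand D → J J d
step 3: stack=$ b H d J J  input=d d d b $  — expand J → d
step 4: stack=$ b H d J d  input=d d d b $  — match d
step 5: stack=$ b H d J  input=d d b $  — expand J → d
step 6: stack=$ b H d d  input=d d b $  — match d
step 7: stack=$ b H d  input=d b $  — match d
step 8: stack=$ b H  input=b $  — expand H → λ
step 9: stack=$ b  input=b $  — match b
Accept reached after 9 steps.

9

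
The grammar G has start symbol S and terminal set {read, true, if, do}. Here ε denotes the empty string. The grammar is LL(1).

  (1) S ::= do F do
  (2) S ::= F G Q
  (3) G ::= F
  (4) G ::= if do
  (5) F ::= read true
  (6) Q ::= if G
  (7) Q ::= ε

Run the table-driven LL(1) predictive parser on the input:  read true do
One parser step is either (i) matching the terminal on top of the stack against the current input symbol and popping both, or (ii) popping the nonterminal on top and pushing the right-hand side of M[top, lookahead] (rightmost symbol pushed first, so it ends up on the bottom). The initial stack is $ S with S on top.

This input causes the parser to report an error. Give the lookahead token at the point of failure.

do

step 1: stack=$ S  input=read true do $  — expand S ::= F G Q
step 2: stack=$ Q G F  input=read true do $  — expand F ::= read true
step 3: stack=$ Q G true read  input=read true do $  — match read
step 4: stack=$ Q G true  input=true do $  — match true
step 5: stack=$ Q G  input=do $  — error: M[G, do] is empty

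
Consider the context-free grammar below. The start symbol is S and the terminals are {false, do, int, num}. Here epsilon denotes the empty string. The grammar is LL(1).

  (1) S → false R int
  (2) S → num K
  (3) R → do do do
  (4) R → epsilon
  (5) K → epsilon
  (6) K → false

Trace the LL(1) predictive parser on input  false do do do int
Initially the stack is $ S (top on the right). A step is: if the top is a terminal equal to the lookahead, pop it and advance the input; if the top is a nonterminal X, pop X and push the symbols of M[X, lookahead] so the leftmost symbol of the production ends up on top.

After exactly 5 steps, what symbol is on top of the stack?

do

     Stack           Input                 Action
  1  $ S             false do do do int $  expand S → false R int
  2  $ int R false   false do do do int $  match false
  3  $ int R         do do do int $        expand R → do do do
  4  $ int do do do  do do do int $        match do
  5  $ int do do     do do int $           match do
Stack after step 5: $ int do (top = do).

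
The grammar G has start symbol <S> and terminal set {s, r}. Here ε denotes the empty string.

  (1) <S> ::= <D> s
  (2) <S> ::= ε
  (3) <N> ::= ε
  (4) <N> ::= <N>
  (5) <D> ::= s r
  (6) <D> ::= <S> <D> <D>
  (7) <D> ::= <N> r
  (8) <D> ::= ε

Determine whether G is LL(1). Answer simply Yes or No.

No

FIRST(<S>) = {ε, r, s}
FIRST(<N>) = {ε}
FIRST(<D>) = {ε, r, s}
FOLLOW(<S>) = {$, r, s}
FOLLOW(<N>) = {r}
FOLLOW(<D>) = {r, s}
Cell M[<D>, r] receives both <D> ::= <S> <D> <D> and <D> ::= <N> r and <D> ::= ε — the grammar is not LL(1).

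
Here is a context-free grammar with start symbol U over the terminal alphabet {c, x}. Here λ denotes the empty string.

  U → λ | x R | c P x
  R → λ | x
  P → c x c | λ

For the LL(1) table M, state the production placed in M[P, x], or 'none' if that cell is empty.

FIRST(U) = {λ, c, x}
FIRST(R) = {λ, x}
FIRST(P) = {λ, c}
FOLLOW(U) includes $ since U is the start symbol.
FOLLOW(P): in U→c P x, P is followed by x with FIRST {x}. Thus FOLLOW(P) = {x}.
For P → c x c: FIRST(c x c) = {c}, so it goes in M[P, t] for t ∈ {c}.
For P → λ: FIRST(λ) = {λ}, so it goes in M[P, t] for t ∈ {}; since λ ∈ FIRST, also for every t ∈ FOLLOW(P) = {x}.

P → λ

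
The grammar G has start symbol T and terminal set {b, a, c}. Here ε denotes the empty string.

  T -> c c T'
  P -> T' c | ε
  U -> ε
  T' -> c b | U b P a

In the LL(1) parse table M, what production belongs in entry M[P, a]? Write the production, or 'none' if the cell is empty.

P -> ε

FIRST(T) = {c}
FIRST(U) = {ε}
FIRST(T') = {b, c}  (via U b P a)
FIRST(P) = {ε, b, c}  (via T' c)
FOLLOW(T) includes $ since T is the start symbol.
FOLLOW(P): in T'->U b P a, P is followed by a with FIRST {a}. Thus FOLLOW(P) = {a}.
For P -> T' c: FIRST(T' c) = {b, c}, so it goes in M[P, t] for t ∈ {b, c}.
For P -> ε: FIRST(ε) = {ε}, so it goes in M[P, t] for t ∈ {}; since ε ∈ FIRST, also for every t ∈ FOLLOW(P) = {a}.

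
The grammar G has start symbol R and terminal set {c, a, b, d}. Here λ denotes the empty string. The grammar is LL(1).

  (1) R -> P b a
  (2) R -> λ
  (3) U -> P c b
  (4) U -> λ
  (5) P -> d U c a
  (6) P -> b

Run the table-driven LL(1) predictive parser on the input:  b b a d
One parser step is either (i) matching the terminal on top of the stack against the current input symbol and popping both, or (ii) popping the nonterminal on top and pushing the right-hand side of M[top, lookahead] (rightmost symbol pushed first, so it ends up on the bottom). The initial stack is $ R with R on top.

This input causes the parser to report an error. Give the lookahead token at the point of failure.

d

     Stack    Input      Action
  1  $ R      b b a d $  expand R -> P b a
  2  $ a b P  b b a d $  expand P -> b
  3  $ a b b  b b a d $  match b
  4  $ a b    b a d $    match b
  5  $ a      a d $      match a
  6  $        d $        error: stack empty but input remains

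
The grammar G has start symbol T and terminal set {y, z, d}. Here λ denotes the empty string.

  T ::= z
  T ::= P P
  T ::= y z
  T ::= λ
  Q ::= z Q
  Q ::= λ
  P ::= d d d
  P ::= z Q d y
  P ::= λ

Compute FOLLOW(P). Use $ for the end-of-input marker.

FIRST(Q) = {λ, z}
FIRST(P) = {λ, d, z}
FIRST(T) = {λ, d, y, z}  (via P P)
FOLLOW(T) includes $ since T is the start symbol.
FOLLOW(T): T appears on no right-hand side. Thus FOLLOW(T) = {$}.
FOLLOW(Q): in Q::=z Q, the suffix after Q is empty (adds nothing new); in P::=z Q d y, Q is followed by d y with FIRST {d}. Thus FOLLOW(Q) = {d}.
FOLLOW(P): in T::=P P (occurrence 1), P is followed by P with FIRST {λ, d, z}; in T::=P P (occurrence 1), the suffix after P is nullable, so FOLLOW(P) ⊇ FOLLOW(T) = {$}; in T::=P P (occurrence 2), the suffix after P is empty, so FOLLOW(P) ⊇ FOLLOW(T) = {$}. Thus FOLLOW(P) = {$, d, z}.

{$, d, z}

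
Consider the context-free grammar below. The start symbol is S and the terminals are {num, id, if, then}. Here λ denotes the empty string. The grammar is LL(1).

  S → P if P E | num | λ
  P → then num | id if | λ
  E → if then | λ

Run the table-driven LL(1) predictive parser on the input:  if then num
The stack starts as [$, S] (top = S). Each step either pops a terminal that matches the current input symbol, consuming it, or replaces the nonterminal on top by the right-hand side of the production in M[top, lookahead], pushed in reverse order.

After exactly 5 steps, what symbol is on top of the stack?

num

     Stack         Input          Action
  1  $ S           if then num $  expand S → P if P E
  2  $ E P if P    if then num $  expand P → λ
  3  $ E P if      if then num $  match if
  4  $ E P         then num $     expand P → then num
  5  $ E num then  then num $     match then
Stack after step 5: $ E num (top = num).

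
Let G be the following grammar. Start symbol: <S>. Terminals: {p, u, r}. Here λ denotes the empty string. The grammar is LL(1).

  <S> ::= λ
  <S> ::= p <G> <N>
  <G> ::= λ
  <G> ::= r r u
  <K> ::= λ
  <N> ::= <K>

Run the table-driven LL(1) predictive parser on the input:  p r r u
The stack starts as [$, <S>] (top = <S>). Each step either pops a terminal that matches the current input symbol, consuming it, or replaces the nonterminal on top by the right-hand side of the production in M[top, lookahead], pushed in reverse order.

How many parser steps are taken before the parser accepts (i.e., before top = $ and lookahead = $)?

     Stack        Input      Action
  1  $ <S>        p r r u $  expand <S> ::= p <G> <N>
  2  $ <N> <G> p  p r r u $  match p
  3  $ <N> <G>    r r u $    expand <G> ::= r r u
  4  $ <N> u r r  r r u $    match r
  5  $ <N> u r    r u $      match r
  6  $ <N> u      u $        match u
  7  $ <N>        $          expand <N> ::= <K>
  8  $ <K>        $          expand <K> ::= λ
Accept reached after 8 steps.

8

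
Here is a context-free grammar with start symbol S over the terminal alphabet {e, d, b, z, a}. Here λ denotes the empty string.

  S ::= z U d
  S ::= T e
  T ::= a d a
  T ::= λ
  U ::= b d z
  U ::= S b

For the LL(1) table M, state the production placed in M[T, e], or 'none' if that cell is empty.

T ::= λ

FIRST(T): from T::=a d a we get {a}; from T::=λ we get {λ}. So FIRST(T) = {λ, a}.
FIRST(S): from S::=z U d we get {z}; from S::=T e we get {a, e}. So FIRST(S) = {a, e, z}.
FIRST(U): from U::=b d z we get {b}; from U::=S b we get {a, e, z}. So FIRST(U) = {a, b, e, z}.
FOLLOW(S) includes $ since S is the start symbol.
FOLLOW(T): in S::=T e, T is followed by e with FIRST {e}. Thus FOLLOW(T) = {e}.
For T ::= a d a: FIRST(a d a) = {a}, so it goes in M[T, t] for t ∈ {a}.
For T ::= λ: FIRST(λ) = {λ}, so it goes in M[T, t] for t ∈ {}; since λ ∈ FIRST, also for every t ∈ FOLLOW(T) = {e}.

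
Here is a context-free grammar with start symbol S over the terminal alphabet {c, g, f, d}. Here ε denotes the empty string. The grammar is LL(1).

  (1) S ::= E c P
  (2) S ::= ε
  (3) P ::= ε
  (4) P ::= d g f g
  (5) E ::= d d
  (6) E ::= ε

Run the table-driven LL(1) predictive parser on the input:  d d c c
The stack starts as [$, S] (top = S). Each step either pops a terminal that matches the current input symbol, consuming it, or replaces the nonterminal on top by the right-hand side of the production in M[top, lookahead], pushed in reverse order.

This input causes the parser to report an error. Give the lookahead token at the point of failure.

     Stack      Input      Action
  1  $ S        d d c c $  expand S ::= E c P
  2  $ P c E    d d c c $  expand E ::= d d
  3  $ P c d d  d d c c $  match d
  4  $ P c d    d c c $    match d
  5  $ P c      c c $      match c
  6  $ P        c $        error: M[P, c] is empty

c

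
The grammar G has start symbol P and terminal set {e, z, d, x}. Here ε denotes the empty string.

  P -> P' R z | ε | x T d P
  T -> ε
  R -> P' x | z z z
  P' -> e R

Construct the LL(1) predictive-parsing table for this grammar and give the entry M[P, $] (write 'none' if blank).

FIRST(T): from T->ε we get {ε}. So FIRST(T) = {ε}.
FIRST(P'): from P'->e R we get {e}. So FIRST(P') = {e}.
FIRST(P): from P->P' R z we get {e}; from P->ε we get {ε}; from P->x T d P we get {x}. So FIRST(P) = {ε, e, x}.
FIRST(R): from R->P' x we get {e}; from R->z z z we get {z}. So FIRST(R) = {e, z}.
FOLLOW(P) includes $ since P is the start symbol.
FOLLOW(P): in P->x T d P, the suffix after P is empty (adds nothing new). Thus FOLLOW(P) = {$}.
For P -> P' R z: FIRST(P' R z) = {e}, so it goes in M[P, t] for t ∈ {e}.
For P -> ε: FIRST(ε) = {ε}, so it goes in M[P, t] for t ∈ {}; since ε ∈ FIRST, also for every t ∈ FOLLOW(P) = {$}.
For P -> x T d P: FIRST(x T d P) = {x}, so it goes in M[P, t] for t ∈ {x}.

P -> ε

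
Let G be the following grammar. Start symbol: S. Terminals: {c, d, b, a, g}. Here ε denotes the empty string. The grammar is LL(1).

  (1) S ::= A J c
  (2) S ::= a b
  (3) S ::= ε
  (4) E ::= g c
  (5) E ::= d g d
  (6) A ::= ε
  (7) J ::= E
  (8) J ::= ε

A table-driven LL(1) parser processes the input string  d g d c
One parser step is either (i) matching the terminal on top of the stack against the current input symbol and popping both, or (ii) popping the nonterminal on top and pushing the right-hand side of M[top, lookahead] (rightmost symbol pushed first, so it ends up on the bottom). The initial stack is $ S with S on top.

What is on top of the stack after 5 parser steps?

step 1: stack=$ S  input=d g d c $  — expand S ::= A J c
step 2: stack=$ c J A  input=d g d c $  — expand A ::= ε
step 3: stack=$ c J  input=d g d c $  — expand J ::= E
step 4: stack=$ c E  input=d g d c $  — expand E ::= d g d
step 5: stack=$ c d g d  input=d g d c $  — match d
Stack after step 5: $ c d g (top = g).

g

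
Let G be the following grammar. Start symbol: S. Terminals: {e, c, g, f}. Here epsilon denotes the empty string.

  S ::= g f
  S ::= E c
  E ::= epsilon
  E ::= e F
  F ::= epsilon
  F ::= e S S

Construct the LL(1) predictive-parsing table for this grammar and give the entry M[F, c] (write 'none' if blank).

FIRST(E) = {epsilon, e}
FIRST(F) = {epsilon, e}
FIRST(S) = {c, e, g}  (via E c)
FOLLOW(S) includes $ since S is the start symbol.
FOLLOW(E): in S::=E c, E is followed by c with FIRST {c}. Thus FOLLOW(E) = {c}.
FOLLOW(F): in E::=e F, the suffix after F is empty, so FOLLOW(F) ⊇ FOLLOW(E) = {c}. Thus FOLLOW(F) = {c}.
For F ::= epsilon: FIRST(epsilon) = {epsilon}, so it goes in M[F, t] for t ∈ {}; since epsilon ∈ FIRST, also for every t ∈ FOLLOW(F) = {c}.
For F ::= e S S: FIRST(e S S) = {e}, so it goes in M[F, t] for t ∈ {e}.

F ::= epsilon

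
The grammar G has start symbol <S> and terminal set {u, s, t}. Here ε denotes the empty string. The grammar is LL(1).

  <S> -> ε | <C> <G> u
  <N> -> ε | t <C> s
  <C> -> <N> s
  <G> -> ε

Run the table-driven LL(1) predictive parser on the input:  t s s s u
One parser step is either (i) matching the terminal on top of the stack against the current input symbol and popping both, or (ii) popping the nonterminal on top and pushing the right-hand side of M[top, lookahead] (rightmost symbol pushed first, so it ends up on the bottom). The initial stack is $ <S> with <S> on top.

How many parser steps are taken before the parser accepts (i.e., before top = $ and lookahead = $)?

      Stack              Input        Action
   1  $ <S>              t s s s u $  expand <S> -> <C> <G> u
   2  $ u <G> <C>        t s s s u $  expand <C> -> <N> s
   3  $ u <G> s <N>      t s s s u $  expand <N> -> t <C> s
   4  $ u <G> s s <C> t  t s s s u $  match t
   5  $ u <G> s s <C>    s s s u $    expand <C> -> <N> s
   6  $ u <G> s s s <N>  s s s u $    expand <N> -> ε
   7  $ u <G> s s s      s s s u $    match s
   8  $ u <G> s s        s s u $      match s
   9  $ u <G> s          s u $        match s
  10  $ u <G>            u $          expand <G> -> ε
  11  $ u                u $          match u
Accept reached after 11 steps.

11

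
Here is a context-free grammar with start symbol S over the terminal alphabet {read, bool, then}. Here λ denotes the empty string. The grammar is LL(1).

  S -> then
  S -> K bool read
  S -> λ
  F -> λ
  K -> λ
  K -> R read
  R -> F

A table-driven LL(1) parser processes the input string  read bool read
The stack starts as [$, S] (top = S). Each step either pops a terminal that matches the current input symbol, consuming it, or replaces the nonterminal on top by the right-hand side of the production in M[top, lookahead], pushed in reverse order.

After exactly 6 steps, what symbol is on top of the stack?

read

step 1: stack=$ S  input=read bool read $  — expand S -> K bool read
step 2: stack=$ read bool K  input=read bool read $  — expand K -> R read
step 3: stack=$ read bool read R  input=read bool read $  — expand R -> F
step 4: stack=$ read bool read F  input=read bool read $  — expand F -> λ
step 5: stack=$ read bool read  input=read bool read $  — match read
step 6: stack=$ read bool  input=bool read $  — match bool
Stack after step 6: $ read (top = read).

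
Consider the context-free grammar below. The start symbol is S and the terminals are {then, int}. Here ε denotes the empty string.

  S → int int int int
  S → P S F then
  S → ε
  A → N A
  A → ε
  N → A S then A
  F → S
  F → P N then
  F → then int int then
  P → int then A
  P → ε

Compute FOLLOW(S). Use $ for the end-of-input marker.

FIRST(P): from P→int then A we get {int}; from P→ε we get {ε}. So FIRST(P) = {ε, int}.
FIRST(S): from S→int int int int we get {int}; from S→P S F then we get {int, then}; from S→ε we get {ε}. So FIRST(S) = {ε, int, then}.
FIRST(A): from A→N A we get {int, then}; from A→ε we get {ε}. So FIRST(A) = {ε, int, then}.
FIRST(N): from N→A S then A we get {int, then}. So FIRST(N) = {int, then}.
FIRST(F): from F→S we get {ε, int, then}; from F→P N then we get {int, then}; from F→then int int then we get {then}. So FIRST(F) = {ε, int, then}.
FOLLOW(S) includes $ since S is the start symbol.
FOLLOW(F): in S→P S F then, F is followed by then with FIRST {then}. Thus FOLLOW(F) = {then}.
FOLLOW(S): in S→P S F then, S is followed by F then with FIRST {int, then}; in N→A S then A, S is followed by then A with FIRST {then}; in F→S, the suffix after S is empty, so FOLLOW(S) ⊇ FOLLOW(F) = {then}. Thus FOLLOW(S) = {$, int, then}.
FOLLOW(P): in S→P S F then, P is followed by S F then with FIRST {int, then}; in F→P N then, P is followed by N then with FIRST {int, then}. Thus FOLLOW(P) = {int, then}.
FOLLOW(A): in A→N A, the suffix after A is empty (adds nothing new); in N→A S then A (occurrence 1), A is followed by S then A with FIRST {int, then}; in N→A S then A (occurrence 2), the suffix after A is empty, so FOLLOW(A) ⊇ FOLLOW(N) = {int, then}; in P→int then A, the suffix after A is empty, so FOLLOW(A) ⊇ FOLLOW(P) = {int, then}. Thus FOLLOW(A) = {int, then}.
FOLLOW(N): in A→N A, N is followed by A with FIRST {ε, int, then}; in A→N A, the suffix after N is nullable, so FOLLOW(N) ⊇ FOLLOW(A) = {int, then}; in F→P N then, N is followed by then with FIRST {then}. Thus FOLLOW(N) = {int, then}.

{$, int, then}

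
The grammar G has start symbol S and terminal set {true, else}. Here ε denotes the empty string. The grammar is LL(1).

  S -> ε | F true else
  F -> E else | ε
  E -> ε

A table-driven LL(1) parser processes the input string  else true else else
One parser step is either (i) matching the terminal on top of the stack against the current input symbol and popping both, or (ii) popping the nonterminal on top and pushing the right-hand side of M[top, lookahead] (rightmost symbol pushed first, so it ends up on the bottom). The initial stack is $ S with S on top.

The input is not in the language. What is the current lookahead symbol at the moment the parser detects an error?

     Stack               Input                  Action
  1  $ S                 else true else else $  expand S -> F true else
  2  $ else true F       else true else else $  expand F -> E else
  3  $ else true else E  else true else else $  expand E -> ε
  4  $ else true else    else true else else $  match else
  5  $ else true         true else else $       match true
  6  $ else              else else $            match else
  7  $                   else $                 error: stack empty but input remains

else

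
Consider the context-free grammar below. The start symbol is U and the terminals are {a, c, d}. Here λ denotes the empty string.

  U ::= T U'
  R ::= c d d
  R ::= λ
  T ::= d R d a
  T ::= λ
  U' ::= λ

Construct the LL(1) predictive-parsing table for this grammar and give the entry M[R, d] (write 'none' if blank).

R ::= λ

FIRST(R): from R::=c d d we get {c}; from R::=λ we get {λ}. So FIRST(R) = {λ, c}.
FIRST(T): from T::=d R d a we get {d}; from T::=λ we get {λ}. So FIRST(T) = {λ, d}.
FIRST(U'): from U'::=λ we get {λ}. So FIRST(U') = {λ}.
FIRST(U): from U::=T U' we get {λ, d}. So FIRST(U) = {λ, d}.
FOLLOW(U) includes $ since U is the start symbol.
FOLLOW(R): in T::=d R d a, R is followed by d a with FIRST {d}. Thus FOLLOW(R) = {d}.
For R ::= c d d: FIRST(c d d) = {c}, so it goes in M[R, t] for t ∈ {c}.
For R ::= λ: FIRST(λ) = {λ}, so it goes in M[R, t] for t ∈ {}; since λ ∈ FIRST, also for every t ∈ FOLLOW(R) = {d}.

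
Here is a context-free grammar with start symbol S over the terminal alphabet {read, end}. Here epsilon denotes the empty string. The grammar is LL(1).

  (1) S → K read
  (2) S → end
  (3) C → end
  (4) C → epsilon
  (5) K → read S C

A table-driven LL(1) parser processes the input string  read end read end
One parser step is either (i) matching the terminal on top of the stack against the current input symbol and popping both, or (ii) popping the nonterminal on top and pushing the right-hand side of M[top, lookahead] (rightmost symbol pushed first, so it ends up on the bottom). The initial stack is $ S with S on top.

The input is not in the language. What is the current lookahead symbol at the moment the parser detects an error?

end

step 1: stack=$ S  input=read end read end $  — expand S → K read
step 2: stack=$ read K  input=read end read end $  — expand K → read S C
step 3: stack=$ read C S read  input=read end read end $  — match read
step 4: stack=$ read C S  input=end read end $  — expand S → end
step 5: stack=$ read C end  input=end read end $  — match end
step 6: stack=$ read C  input=read end $  — expand C → epsilon
step 7: stack=$ read  input=read end $  — match read
step 8: stack=$  input=end $  — error: stack empty but input remains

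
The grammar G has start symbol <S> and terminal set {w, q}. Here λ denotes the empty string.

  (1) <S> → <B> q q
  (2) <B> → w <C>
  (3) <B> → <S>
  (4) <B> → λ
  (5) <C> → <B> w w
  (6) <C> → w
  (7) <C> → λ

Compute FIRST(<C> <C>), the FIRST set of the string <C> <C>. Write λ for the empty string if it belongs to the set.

{λ, q, w}

FIRST(<S>): from <S>→<B> q q we get {q, w}. So FIRST(<S>) = {q, w}.
FIRST(<B>): from <B>→w <C> we get {w}; from <B>→<S> we get {q, w}; from <B>→λ we get {λ}. So FIRST(<B>) = {λ, q, w}.
FIRST(<C>): from <C>→<B> w w we get {q, w}; from <C>→w we get {w}; from <C>→λ we get {λ}. So FIRST(<C>) = {λ, q, w}.
FIRST(<C> <C>): take FIRST of each symbol in turn, carrying on past any symbol whose FIRST contains λ; result {λ, q, w}.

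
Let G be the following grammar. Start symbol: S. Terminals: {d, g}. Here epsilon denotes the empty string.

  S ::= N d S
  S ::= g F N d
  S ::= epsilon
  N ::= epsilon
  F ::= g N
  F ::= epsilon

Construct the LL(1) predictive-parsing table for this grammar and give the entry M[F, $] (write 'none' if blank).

FIRST(N) = {epsilon}
FIRST(F) = {epsilon, g}
FIRST(S) = {epsilon, d, g}  (via N d S)
FOLLOW(S) includes $ since S is the start symbol.
FOLLOW(F): in S::=g F N d, F is followed by N d with FIRST {d}. Thus FOLLOW(F) = {d}.
For F ::= g N: FIRST(g N) = {g}, so it goes in M[F, t] for t ∈ {g}.
For F ::= epsilon: FIRST(epsilon) = {epsilon}, so it goes in M[F, t] for t ∈ {}; since epsilon ∈ FIRST, also for every t ∈ FOLLOW(F) = {d}.
None of these place a production in M[F, $].

none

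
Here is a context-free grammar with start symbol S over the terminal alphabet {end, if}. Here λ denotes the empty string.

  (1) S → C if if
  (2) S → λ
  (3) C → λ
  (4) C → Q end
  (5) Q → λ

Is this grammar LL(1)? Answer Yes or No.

FIRST(S) = {λ, end, if}
FIRST(C) = {λ, end}
FIRST(Q) = {λ}
FOLLOW(S) = {$}
FOLLOW(C) = {if}
FOLLOW(Q) = {end}
Each cell of M receives at most one production.

Yes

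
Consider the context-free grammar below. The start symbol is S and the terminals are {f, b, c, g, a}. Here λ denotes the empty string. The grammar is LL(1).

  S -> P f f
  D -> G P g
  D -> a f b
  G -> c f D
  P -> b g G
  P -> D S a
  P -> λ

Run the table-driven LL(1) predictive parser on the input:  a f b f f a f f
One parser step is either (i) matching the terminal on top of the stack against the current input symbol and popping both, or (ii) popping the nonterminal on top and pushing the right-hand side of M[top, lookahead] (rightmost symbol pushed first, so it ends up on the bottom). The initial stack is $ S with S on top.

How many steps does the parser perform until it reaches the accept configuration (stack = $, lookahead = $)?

13

step 1: stack=$ S  input=a f b f f a f f $  — expand S -> P f f
step 2: stack=$ f f P  input=a f b f f a f f $  — expand P -> D S a
step 3: stack=$ f f a S D  input=a f b f f a f f $  — expand D -> a f b
step 4: stack=$ f f a S b f a  input=a f b f f a f f $  — match a
step 5: stack=$ f f a S b f  input=f b f f a f f $  — match f
step 6: stack=$ f f a S b  input=b f f a f f $  — match b
step 7: stack=$ f f a S  input=f f a f f $  — expand S -> P f f
step 8: stack=$ f f a f f P  input=f f a f f $  — expand P -> λ
step 9: stack=$ f f a f f  input=f f a f f $  — match f
step 10: stack=$ f f a f  input=f a f f $  — match f
step 11: stack=$ f f a  input=a f f $  — match a
step 12: stack=$ f f  input=f f $  — match f
step 13: stack=$ f  input=f $  — match f
Accept reached after 13 steps.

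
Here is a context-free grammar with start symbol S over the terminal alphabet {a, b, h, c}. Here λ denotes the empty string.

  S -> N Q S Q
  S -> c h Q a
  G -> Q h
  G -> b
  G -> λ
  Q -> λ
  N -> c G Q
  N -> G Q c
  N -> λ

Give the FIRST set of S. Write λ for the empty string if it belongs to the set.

{b, c, h}

FIRST(Q) = {λ}
FIRST(G) = {λ, b, h}  (via Q h)
FIRST(N) = {λ, b, c, h}  (via G Q c)
FIRST(S) = {b, c, h}  (via N Q S Q)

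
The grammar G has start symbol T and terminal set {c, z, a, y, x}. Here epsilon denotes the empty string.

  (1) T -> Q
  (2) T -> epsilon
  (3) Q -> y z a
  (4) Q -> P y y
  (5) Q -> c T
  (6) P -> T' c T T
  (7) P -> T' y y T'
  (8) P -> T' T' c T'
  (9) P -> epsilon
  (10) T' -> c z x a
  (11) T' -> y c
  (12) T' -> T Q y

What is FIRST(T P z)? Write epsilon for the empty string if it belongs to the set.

FIRST(T) = {epsilon, c, y}  (via Q)
FIRST(Q) = {c, y}  (via P y y)
FIRST(T') = {c, y}  (via T Q y)
FIRST(P) = {epsilon, c, y}  (via T' c T T, T' y y T', T' T' c T')
FIRST(T P z): take FIRST of each symbol in turn, carrying on past any symbol whose FIRST contains epsilon; result {c, y, z}.

{c, y, z}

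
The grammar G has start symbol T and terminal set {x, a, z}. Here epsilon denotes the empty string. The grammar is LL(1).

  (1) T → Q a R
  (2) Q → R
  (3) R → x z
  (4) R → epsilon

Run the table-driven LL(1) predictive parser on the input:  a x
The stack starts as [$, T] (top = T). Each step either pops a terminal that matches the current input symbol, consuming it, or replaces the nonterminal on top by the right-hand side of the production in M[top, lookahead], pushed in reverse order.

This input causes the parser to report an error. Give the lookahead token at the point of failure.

step 1: stack=$ T  input=a x $  — expand T → Q a R
step 2: stack=$ R a Q  input=a x $  — expand Q → R
step 3: stack=$ R a R  input=a x $  — expand R → epsilon
step 4: stack=$ R a  input=a x $  — match a
step 5: stack=$ R  input=x $  — expand R → x z
step 6: stack=$ z x  input=x $  — match x
step 7: stack=$ z  input=$  — error: top is terminal z but lookahead is $

$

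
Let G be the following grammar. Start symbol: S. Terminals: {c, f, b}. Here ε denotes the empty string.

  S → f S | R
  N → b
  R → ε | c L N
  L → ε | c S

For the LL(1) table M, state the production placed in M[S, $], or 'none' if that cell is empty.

S → R

FIRST(N) = {b}
FIRST(R) = {ε, c}
FIRST(L) = {ε, c}
FIRST(S) = {ε, c, f}  (via R)
FOLLOW(S) includes $ since S is the start symbol.
FOLLOW(L): in R→c L N, L is followed by N with FIRST {b}. Thus FOLLOW(L) = {b}.
FOLLOW(S): in S→f S, the suffix after S is empty (adds nothing new); in L→c S, the suffix after S is empty, so FOLLOW(S) ⊇ FOLLOW(L) = {b}. Thus FOLLOW(S) = {$, b}.
For S → f S: FIRST(f S) = {f}, so it goes in M[S, t] for t ∈ {f}.
For S → R: FIRST(R) = {ε, c}, so it goes in M[S, t] for t ∈ {c}; since ε ∈ FIRST, also for every t ∈ FOLLOW(S) = {$, b}.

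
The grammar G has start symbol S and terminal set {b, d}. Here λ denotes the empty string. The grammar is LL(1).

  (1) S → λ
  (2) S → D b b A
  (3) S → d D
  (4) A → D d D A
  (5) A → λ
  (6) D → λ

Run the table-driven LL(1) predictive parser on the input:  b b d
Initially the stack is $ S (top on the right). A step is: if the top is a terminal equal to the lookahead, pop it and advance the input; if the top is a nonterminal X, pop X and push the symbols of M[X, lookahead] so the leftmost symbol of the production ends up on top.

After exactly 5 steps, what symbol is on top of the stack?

D

     Stack      Input    Action
  1  $ S        b b d $  expand S → D b b A
  2  $ A b b D  b b d $  expand D → λ
  3  $ A b b    b b d $  match b
  4  $ A b      b d $    match b
  5  $ A        d $      expand A → D d D A
Stack after step 5: $ A D d D (top = D).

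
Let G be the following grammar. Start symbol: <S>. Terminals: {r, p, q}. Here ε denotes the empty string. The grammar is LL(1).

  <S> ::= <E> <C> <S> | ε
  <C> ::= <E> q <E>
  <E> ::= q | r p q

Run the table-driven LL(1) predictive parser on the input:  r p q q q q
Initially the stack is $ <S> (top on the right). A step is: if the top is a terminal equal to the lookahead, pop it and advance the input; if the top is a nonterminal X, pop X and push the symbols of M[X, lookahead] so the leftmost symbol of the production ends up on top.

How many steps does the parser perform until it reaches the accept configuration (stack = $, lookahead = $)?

12

step 1: stack=$ <S>  input=r p q q q q $  — expand <S> ::= <E> <C> <S>
step 2: stack=$ <S> <C> <E>  input=r p q q q q $  — expand <E> ::= r p q
step 3: stack=$ <S> <C> q p r  input=r p q q q q $  — match r
step 4: stack=$ <S> <C> q p  input=p q q q q $  — match p
step 5: stack=$ <S> <C> q  input=q q q q $  — match q
step 6: stack=$ <S> <C>  input=q q q $  — expand <C> ::= <E> q <E>
step 7: stack=$ <S> <E> q <E>  input=q q q $  — expand <E> ::= q
step 8: stack=$ <S> <E> q q  input=q q q $  — match q
step 9: stack=$ <S> <E> q  input=q q $  — match q
step 10: stack=$ <S> <E>  input=q $  — expand <E> ::= q
step 11: stack=$ <S> q  input=q $  — match q
step 12: stack=$ <S>  input=$  — expand <S> ::= ε
Accept reached after 12 steps.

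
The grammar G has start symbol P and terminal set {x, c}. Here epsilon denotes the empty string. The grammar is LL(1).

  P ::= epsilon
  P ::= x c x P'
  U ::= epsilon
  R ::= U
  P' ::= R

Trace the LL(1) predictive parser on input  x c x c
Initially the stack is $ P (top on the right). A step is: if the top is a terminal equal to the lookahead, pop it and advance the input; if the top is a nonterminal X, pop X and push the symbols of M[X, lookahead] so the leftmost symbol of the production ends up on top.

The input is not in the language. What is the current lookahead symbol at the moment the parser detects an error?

     Stack       Input      Action
  1  $ P         x c x c $  expand P ::= x c x P'
  2  $ P' x c x  x c x c $  match x
  3  $ P' x c    c x c $    match c
  4  $ P' x      x c $      match x
  5  $ P'        c $        error: M[P', c] is empty

c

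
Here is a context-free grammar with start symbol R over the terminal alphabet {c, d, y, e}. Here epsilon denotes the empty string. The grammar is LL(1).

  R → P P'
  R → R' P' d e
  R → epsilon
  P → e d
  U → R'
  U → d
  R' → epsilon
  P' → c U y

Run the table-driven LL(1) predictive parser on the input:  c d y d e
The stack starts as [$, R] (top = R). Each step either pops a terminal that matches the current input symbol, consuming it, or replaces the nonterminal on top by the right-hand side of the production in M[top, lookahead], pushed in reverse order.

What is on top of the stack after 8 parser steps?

step 1: stack=$ R  input=c d y d e $  — expand R → R' P' d e
step 2: stack=$ e d P' R'  input=c d y d e $  — expand R' → epsilon
step 3: stack=$ e d P'  input=c d y d e $  — expand P' → c U y
step 4: stack=$ e d y U c  input=c d y d e $  — match c
step 5: stack=$ e d y U  input=d y d e $  — expand U → d
step 6: stack=$ e d y d  input=d y d e $  — match d
step 7: stack=$ e d y  input=y d e $  — match y
step 8: stack=$ e d  input=d e $  — match d
Stack after step 8: $ e (top = e).

e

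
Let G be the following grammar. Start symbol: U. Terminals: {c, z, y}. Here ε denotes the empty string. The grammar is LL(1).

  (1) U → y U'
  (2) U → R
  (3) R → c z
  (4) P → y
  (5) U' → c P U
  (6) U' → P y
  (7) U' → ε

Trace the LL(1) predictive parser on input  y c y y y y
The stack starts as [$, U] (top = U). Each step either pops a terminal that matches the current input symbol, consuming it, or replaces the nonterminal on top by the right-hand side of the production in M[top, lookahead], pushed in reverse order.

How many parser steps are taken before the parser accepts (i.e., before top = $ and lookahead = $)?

12

      Stack    Input          Action
   1  $ U      y c y y y y $  expand U → y U'
   2  $ U' y   y c y y y y $  match y
   3  $ U'     c y y y y $    expand U' → c P U
   4  $ U P c  c y y y y $    match c
   5  $ U P    y y y y $      expand P → y
   6  $ U y    y y y y $      match y
   7  $ U      y y y $        expand U → y U'
   8  $ U' y   y y y $        match y
   9  $ U'     y y $          expand U' → P y
  10  $ y P    y y $          expand P → y
  11  $ y y    y y $          match y
  12  $ y      y $            match y
Accept reached after 12 steps.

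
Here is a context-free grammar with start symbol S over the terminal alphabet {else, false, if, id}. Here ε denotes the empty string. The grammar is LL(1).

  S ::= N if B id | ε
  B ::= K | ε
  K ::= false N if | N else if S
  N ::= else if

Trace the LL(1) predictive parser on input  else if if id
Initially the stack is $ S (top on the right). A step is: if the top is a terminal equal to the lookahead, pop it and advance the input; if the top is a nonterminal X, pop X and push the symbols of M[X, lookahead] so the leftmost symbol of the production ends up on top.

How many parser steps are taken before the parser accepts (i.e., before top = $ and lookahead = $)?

     Stack              Input            Action
  1  $ S                else if if id $  expand S ::= N if B id
  2  $ id B if N        else if if id $  expand N ::= else if
  3  $ id B if if else  else if if id $  match else
  4  $ id B if if       if if id $       match if
  5  $ id B if          if id $          match if
  6  $ id B             id $             expand B ::= ε
  7  $ id               id $             match id
Accept reached after 7 steps.

7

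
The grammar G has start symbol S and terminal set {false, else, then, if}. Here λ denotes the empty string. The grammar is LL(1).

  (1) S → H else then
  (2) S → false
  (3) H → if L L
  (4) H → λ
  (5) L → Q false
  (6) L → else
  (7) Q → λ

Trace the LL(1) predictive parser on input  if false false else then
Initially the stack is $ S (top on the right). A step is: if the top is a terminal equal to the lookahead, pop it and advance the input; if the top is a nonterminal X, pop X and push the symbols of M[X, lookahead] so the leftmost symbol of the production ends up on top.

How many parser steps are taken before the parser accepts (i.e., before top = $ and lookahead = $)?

      Stack                  Input                       Action
   1  $ S                    if false false else then $  expand S → H else then
   2  $ then else H          if false false else then $  expand H → if L L
   3  $ then else L L if     if false false else then $  match if
   4  $ then else L L        false false else then $     expand L → Q false
   5  $ then else L false Q  false false else then $     expand Q → λ
   6  $ then else L false    false false else then $     match false
   7  $ then else L          false else then $           expand L → Q false
   8  $ then else false Q    false else then $           expand Q → λ
   9  $ then else false      false else then $           match false
  10  $ then else            else then $                 match else
  11  $ then                 then $                      match then
Accept reached after 11 steps.

11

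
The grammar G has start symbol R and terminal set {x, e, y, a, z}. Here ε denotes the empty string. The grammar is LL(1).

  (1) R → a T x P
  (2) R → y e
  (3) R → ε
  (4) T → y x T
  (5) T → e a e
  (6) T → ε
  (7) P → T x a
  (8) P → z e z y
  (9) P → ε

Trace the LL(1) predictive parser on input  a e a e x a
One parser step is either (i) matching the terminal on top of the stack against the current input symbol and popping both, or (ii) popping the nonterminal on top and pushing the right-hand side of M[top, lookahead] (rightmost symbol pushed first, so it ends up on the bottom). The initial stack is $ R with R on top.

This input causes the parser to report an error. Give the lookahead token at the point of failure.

step 1: stack=$ R  input=a e a e x a $  — expand R → a T x P
step 2: stack=$ P x T a  input=a e a e x a $  — match a
step 3: stack=$ P x T  input=e a e x a $  — expand T → e a e
step 4: stack=$ P x e a e  input=e a e x a $  — match e
step 5: stack=$ P x e a  input=a e x a $  — match a
step 6: stack=$ P x e  input=e x a $  — match e
step 7: stack=$ P x  input=x a $  — match x
step 8: stack=$ P  input=a $  — error: M[P, a] is empty

a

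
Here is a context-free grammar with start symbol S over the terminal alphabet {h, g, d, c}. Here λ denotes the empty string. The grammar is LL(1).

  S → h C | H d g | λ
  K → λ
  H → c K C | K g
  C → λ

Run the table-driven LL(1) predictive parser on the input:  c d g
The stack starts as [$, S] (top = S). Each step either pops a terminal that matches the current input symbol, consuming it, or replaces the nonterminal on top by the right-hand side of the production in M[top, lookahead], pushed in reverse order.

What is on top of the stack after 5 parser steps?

     Stack        Input    Action
  1  $ S          c d g $  expand S → H d g
  2  $ g d H      c d g $  expand H → c K C
  3  $ g d C K c  c d g $  match c
  4  $ g d C K    d g $    expand K → λ
  5  $ g d C      d g $    expand C → λ
Stack after step 5: $ g d (top = d).

d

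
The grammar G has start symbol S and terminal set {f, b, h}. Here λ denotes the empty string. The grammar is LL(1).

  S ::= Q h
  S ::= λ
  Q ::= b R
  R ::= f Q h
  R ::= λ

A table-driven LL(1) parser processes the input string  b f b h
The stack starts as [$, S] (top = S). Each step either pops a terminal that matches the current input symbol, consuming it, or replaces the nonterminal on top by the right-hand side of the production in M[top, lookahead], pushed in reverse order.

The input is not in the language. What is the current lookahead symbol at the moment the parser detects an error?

      Stack      Input      Action
   1  $ S        b f b h $  expand S ::= Q h
   2  $ h Q      b f b h $  expand Q ::= b R
   3  $ h R b    b f b h $  match b
   4  $ h R      f b h $    expand R ::= f Q h
   5  $ h h Q f  f b h $    match f
   6  $ h h Q    b h $      expand Q ::= b R
   7  $ h h R b  b h $      match b
   8  $ h h R    h $        expand R ::= λ
   9  $ h h      h $        match h
  10  $ h        $          error: top is terminal h but lookahead is $

$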